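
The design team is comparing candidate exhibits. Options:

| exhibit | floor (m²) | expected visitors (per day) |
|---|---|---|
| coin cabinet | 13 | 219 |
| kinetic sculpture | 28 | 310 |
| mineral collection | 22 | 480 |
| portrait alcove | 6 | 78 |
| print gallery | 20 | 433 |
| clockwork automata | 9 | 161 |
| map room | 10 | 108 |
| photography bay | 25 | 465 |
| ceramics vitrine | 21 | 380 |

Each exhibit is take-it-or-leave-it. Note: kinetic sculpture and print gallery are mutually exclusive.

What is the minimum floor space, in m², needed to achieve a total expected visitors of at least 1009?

Minimise m² subject to total expected visitors ≥ 1009.
mineral collection + print gallery + clockwork automata reaches 1074 using 51 m².
No combination under 51 m² hits 1009.

51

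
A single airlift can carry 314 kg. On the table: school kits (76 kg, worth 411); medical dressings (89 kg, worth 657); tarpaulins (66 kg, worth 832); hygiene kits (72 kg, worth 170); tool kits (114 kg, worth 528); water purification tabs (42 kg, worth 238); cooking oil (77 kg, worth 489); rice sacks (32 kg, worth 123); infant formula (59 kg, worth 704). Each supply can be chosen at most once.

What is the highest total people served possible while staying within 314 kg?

2682

Medical dressings + tarpaulins + cooking oil + infant formula uses 291 of the 314 kg and totals 2682.
The closest alternative, school kits + medical dressings + tarpaulins + infant formula, reaches only 2604.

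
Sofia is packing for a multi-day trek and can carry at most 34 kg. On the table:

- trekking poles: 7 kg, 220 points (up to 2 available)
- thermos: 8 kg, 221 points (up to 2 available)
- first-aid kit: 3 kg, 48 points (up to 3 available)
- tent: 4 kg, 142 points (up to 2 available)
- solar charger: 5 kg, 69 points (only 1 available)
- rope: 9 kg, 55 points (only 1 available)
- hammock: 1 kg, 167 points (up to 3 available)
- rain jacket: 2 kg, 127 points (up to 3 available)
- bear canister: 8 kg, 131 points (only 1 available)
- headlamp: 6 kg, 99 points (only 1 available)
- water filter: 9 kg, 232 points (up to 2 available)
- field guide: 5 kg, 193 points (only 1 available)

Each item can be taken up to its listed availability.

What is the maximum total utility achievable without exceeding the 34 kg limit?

By utility per kg: hammock 167.00, rain jacket 63.50, field guide 38.60, tent 35.50 lead.
A density-first pass picks trekking poles + first-aid kit + 2×tent + 3×hammock + 3×rain jacket + field guide — 1627 at 32 kg.
Replace first-aid kit and rain jacket with trekking poles: the trade gains 45 net, giving 1672 at 34 kg.
Nothing else within 34 kg beats 1672.

1672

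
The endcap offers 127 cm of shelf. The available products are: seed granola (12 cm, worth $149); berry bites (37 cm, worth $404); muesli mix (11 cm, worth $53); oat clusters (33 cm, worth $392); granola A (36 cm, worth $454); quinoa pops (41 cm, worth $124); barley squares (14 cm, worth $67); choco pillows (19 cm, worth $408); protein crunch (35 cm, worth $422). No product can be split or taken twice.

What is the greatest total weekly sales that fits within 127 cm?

Density check — choco pillows 21.47, granola A 12.61, seed granola 12.42 are the best per cm.
A density-first pass picks seed granola + muesli mix + granola A + barley squares + choco pillows + protein crunch — 1553 at 127 cm.
Replace seed granola and muesli mix and barley squares with berry bites: the trade gains 135 net, giving 1688 at 127 cm.
That's the maximum — no swap from here does better than 1688.

1688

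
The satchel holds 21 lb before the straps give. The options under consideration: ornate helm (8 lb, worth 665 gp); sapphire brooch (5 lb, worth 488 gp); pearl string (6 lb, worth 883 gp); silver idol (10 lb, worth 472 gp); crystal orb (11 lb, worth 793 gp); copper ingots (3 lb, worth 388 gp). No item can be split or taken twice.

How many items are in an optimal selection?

3

Best achievable value is 2064.
pearl string + crystal orb + copper ingots hits 2064 at 20 lb.
Every optimal selection uses 3 items.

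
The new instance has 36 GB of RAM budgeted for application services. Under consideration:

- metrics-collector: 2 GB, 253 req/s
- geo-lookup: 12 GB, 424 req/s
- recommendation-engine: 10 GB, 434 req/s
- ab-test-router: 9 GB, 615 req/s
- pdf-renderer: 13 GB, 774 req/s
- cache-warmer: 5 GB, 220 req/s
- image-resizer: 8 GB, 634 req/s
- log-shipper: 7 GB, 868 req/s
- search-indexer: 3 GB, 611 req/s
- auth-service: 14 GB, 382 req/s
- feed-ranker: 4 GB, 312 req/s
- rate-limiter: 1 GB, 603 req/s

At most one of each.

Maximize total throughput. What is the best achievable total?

Taking metrics-collector + ab-test-router + image-resizer + log-shipper + search-indexer + feed-ranker + rate-limiter: 34 GB used, 3896 in throughput.

3896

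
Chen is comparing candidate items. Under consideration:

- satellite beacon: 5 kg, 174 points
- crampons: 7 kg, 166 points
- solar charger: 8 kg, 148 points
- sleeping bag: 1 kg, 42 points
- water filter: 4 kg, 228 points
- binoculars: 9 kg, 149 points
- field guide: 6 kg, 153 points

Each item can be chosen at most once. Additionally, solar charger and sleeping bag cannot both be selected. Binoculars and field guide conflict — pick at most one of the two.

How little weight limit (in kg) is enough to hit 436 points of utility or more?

Look for the lowest-weight combination reaching 436.
satellite beacon + sleeping bag + water filter: 444 utility at 10 kg.
Below 10 kg the best achievable stays under 436.

10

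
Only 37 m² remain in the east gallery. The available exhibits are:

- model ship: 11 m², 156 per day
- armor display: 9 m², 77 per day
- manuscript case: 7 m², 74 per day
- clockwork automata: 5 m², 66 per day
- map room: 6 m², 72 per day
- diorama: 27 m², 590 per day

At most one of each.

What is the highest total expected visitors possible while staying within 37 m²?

Density check — diorama 21.85, model ship 14.18, clockwork automata 13.20 are the best per m².
Taking the top-ratio exhibits first gives clockwork automata + diorama for 656 (32 m²).
Replace clockwork automata with armor display: the trade gains 11 net, giving 667 at 36 m².
The closest alternative, manuscript case + diorama, reaches only 664.

667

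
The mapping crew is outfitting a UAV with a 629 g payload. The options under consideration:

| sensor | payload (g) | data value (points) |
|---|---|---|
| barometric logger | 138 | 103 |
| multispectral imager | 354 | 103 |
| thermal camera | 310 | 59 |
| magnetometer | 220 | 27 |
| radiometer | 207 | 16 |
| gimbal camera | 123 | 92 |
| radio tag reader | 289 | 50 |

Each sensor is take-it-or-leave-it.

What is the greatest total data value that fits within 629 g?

298

The ratio ordering already packs tightly: barometric logger + multispectral imager + gimbal camera, 615 g, 298.
Runner-up barometric logger + thermal camera + gimbal camera tops out at 254.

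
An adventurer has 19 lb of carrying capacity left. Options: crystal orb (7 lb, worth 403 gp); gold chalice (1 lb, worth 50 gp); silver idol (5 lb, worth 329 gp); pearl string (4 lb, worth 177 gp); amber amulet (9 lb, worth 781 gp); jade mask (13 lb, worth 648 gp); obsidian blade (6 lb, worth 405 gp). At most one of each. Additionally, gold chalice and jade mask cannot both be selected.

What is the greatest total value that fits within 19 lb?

Taking the top-ratio items first gives gold chalice + amber amulet + obsidian blade for 1236 (16 lb).
Dropping gold chalice frees 1 lb; slotting in pearl string (4 lb) lifts the total to 1363 at 19 lb.
Next best is gold chalice + silver idol + pearl string + amber amulet at 1337 (19 lb) — short by 26.

1363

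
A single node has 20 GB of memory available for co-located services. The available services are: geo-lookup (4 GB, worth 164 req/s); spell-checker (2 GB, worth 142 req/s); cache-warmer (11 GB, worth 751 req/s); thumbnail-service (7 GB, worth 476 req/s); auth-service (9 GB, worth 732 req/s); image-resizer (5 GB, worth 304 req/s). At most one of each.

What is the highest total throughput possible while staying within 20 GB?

1483

A density-first pass picks spell-checker + thumbnail-service + auth-service — 1350 at 18 GB.
Dropping spell-checker and thumbnail-service frees 9 GB; slotting in cache-warmer (11 GB) lifts the total to 1483 at 20 GB.
The closest alternative, geo-lookup + thumbnail-service + auth-service, reaches only 1372.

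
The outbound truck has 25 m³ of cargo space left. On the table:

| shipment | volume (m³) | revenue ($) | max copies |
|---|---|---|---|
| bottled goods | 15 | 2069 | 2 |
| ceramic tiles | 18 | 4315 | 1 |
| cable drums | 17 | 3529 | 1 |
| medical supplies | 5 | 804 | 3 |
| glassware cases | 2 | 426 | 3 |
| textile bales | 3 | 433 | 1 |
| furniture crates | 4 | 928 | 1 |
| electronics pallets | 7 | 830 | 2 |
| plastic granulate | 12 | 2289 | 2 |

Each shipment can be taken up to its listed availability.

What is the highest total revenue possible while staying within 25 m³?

Ranking by ratio (revenue/m³): ceramic tiles 239.72, furniture crates 232.00, glassware cases 213.00.
Greedy by ratio would take ceramic tiles + glassware cases + furniture crates: 24 m³ used, total 5669.
The 2 m³ tied up in glassware cases is better spent on textile bales — total rises to 5676 (25 m³).

5676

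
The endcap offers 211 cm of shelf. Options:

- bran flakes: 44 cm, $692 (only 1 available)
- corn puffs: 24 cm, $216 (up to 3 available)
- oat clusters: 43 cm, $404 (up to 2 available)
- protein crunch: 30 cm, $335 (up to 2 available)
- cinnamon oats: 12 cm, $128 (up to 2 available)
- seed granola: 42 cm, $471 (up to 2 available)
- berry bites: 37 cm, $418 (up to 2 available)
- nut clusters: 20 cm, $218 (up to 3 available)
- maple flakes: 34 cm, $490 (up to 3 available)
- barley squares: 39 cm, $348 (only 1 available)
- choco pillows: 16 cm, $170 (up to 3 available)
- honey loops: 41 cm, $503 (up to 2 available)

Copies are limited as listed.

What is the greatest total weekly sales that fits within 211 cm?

Filling by ratio: bran flakes + nut clusters + 3×maple flakes + honey loops for 2883, with 4 cm left unused.
The 20 cm tied up in nut clusters is better spent on 2×cinnamon oats — total rises to 2921 (211 cm).
Every other selection either busts 211 cm or exceeds an availability limit or fails to beat 2921.

2921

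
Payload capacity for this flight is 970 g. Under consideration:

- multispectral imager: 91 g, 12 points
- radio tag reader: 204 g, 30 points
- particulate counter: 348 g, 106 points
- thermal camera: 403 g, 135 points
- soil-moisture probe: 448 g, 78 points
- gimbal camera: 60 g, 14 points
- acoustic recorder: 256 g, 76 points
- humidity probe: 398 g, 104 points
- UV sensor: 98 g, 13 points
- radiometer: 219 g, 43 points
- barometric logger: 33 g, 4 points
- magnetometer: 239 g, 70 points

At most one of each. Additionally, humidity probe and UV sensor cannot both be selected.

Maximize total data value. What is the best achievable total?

295

Greedy by ratio would take particulate counter + thermal camera + gimbal camera + UV sensor + barometric logger: 942 g used, total 272.
But thermal camera + gimbal camera + acoustic recorder + magnetometer fits in 958 g and reaches 295.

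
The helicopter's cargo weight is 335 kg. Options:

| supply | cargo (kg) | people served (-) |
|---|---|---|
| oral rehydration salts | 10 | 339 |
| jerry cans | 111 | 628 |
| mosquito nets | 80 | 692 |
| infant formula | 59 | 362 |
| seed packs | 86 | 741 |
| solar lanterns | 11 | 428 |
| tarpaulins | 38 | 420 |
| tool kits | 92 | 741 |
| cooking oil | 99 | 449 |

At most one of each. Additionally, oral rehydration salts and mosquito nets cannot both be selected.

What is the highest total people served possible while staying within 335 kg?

3031

Ranking by ratio (people served/kg): solar lanterns 38.91, oral rehydration salts 33.90, tarpaulins 11.05.
Best packing: oral rehydration salts + infant formula + seed packs + solar lanterns + tarpaulins + tool kits — 296 kg, 3031 total.
The closest alternative, mosquito nets + seed packs + solar lanterns + tarpaulins + tool kits, reaches only 3022.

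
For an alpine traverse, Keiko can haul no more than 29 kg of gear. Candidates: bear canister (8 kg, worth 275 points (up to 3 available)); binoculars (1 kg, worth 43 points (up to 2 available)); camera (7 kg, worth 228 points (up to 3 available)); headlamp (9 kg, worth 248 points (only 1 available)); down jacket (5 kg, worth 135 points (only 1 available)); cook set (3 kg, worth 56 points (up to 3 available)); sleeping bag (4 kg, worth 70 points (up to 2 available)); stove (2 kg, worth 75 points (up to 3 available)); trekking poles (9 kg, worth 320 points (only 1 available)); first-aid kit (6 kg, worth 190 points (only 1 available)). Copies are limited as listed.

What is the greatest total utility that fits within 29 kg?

1031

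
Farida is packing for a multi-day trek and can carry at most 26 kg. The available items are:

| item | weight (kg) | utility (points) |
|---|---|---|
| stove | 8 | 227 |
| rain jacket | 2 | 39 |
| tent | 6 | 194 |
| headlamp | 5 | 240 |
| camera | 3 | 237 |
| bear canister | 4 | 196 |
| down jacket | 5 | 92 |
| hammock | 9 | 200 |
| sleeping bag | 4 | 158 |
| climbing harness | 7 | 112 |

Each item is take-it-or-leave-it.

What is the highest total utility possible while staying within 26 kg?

1097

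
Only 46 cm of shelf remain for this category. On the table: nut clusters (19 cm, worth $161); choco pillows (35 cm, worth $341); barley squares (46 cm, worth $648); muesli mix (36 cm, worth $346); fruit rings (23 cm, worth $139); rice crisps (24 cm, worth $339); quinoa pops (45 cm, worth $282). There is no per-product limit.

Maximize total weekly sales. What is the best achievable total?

Ranking by ratio (weekly sales/cm): rice crisps 14.12, barley squares 14.09, choco pillows 9.74.
Taking the top-ratio products first gives nut clusters + rice crisps for 500 (43 cm).
Dropping nut clusters and rice crisps frees 43 cm; slotting in barley squares (46 cm) lifts the total to 648 at 46 cm.
Every other selection either busts 46 cm or fails to beat 648.

648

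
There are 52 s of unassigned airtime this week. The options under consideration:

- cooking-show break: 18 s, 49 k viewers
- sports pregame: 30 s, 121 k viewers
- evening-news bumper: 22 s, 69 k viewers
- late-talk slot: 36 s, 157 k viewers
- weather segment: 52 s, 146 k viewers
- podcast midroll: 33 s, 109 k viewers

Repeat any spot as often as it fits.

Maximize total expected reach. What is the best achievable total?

By expected reach per s: late-talk slot 4.36, sports pregame 4.03, podcast midroll 3.30 lead.
Greedy by ratio would take late-talk slot: 36 s used, total 157.
The 36 s tied up in late-talk slot is better spent on sports pregame + evening-news bumper — total rises to 190 (52 s).
Every other selection either busts 52 s or fails to beat 190.

190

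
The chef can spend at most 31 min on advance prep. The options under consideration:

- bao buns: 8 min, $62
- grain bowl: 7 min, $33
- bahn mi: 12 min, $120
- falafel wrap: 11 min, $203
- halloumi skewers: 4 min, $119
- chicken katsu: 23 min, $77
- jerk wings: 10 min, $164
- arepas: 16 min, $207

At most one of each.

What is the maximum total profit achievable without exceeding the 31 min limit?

A density-first pass picks falafel wrap + halloumi skewers + jerk wings — 486 at 25 min.
Dropping jerk wings frees 10 min; slotting in arepas (16 min) lifts the total to 529 at 31 min.

529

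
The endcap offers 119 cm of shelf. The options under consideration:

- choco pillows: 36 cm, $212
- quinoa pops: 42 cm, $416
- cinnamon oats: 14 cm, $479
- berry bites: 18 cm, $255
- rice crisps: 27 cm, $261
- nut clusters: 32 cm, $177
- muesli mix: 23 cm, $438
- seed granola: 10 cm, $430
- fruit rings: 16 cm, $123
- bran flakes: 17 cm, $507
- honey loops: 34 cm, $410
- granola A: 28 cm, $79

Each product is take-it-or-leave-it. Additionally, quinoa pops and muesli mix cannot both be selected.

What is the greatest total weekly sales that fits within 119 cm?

By weekly sales per cm: seed granola 43.00, cinnamon oats 34.21, bran flakes 29.82 lead.
Cinnamon oats + berry bites + muesli mix + seed granola + bran flakes + honey loops uses 116 of the 119 cm and totals 2519.
Next best is cinnamon oats + muesli mix + seed granola + fruit rings + bran flakes + honey loops at 2387 (114 cm) — short by 132.

2519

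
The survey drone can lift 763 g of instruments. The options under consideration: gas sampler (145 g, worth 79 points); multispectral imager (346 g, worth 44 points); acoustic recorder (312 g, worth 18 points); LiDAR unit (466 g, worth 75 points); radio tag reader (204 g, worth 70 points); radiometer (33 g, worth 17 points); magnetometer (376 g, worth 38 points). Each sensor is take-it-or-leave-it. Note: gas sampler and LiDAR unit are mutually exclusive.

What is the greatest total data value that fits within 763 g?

210

Best packing: gas sampler + multispectral imager + radio tag reader + radiometer — 728 g, 210 total.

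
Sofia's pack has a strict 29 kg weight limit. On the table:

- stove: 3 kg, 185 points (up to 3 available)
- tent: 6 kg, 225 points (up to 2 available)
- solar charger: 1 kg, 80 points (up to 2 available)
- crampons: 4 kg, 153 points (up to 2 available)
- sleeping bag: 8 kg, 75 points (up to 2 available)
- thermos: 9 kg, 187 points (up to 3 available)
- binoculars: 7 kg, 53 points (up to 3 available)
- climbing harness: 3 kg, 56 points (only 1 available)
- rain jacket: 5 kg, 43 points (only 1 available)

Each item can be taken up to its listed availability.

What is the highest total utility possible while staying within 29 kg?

1318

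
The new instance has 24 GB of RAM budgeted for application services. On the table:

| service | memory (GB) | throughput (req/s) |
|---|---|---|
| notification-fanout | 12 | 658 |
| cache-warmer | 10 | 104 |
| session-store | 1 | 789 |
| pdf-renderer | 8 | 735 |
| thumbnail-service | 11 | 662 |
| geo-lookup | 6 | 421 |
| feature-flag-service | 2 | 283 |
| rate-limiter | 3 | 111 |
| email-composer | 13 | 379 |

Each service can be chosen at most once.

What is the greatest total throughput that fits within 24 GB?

Taking the top-ratio services first gives session-store + pdf-renderer + geo-lookup + feature-flag-service + rate-limiter for 2339 (20 GB).
The 9 GB tied up in geo-lookup and rate-limiter is better spent on thumbnail-service — total rises to 2469 (22 GB).
Every other selection either busts 24 GB or fails to beat 2469.

2469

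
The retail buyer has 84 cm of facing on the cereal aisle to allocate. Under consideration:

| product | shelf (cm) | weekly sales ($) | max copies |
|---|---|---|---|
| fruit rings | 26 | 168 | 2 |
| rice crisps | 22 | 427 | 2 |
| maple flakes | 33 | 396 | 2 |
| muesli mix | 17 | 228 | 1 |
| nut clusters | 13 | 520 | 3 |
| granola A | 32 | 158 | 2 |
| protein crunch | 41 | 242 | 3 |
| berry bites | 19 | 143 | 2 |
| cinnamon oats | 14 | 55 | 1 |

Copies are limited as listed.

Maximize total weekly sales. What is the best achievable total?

2×rice crisps + 3×nut clusters uses 83 of the 84 cm and totals 2414.
Every other selection either busts 84 cm or exceeds an availability limit or fails to beat 2414.

2414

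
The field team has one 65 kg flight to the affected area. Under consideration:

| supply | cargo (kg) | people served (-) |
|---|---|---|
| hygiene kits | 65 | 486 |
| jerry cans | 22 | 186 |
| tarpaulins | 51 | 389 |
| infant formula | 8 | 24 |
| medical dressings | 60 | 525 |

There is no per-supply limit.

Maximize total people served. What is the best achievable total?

525

Ranking by ratio (people served/kg): medical dressings 8.75, jerry cans 8.45, tarpaulins 7.63.
Taking medical dressings: 60 kg used, 525 in people served.
The spare 5 kg is too small for any remaining supply, and no exchange beats 525.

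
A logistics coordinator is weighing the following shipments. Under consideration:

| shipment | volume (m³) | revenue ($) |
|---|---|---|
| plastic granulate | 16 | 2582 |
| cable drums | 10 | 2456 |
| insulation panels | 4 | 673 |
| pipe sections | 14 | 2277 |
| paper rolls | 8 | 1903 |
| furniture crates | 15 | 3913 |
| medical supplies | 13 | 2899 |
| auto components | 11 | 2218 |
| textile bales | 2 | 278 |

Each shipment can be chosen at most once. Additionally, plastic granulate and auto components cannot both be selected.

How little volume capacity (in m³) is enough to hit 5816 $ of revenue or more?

23

Need the lightest bundle worth ≥ 5816.
paper rolls + furniture crates reaches 5816 using 23 m³.
Any bundle with less than 23 m³ falls short of 5816.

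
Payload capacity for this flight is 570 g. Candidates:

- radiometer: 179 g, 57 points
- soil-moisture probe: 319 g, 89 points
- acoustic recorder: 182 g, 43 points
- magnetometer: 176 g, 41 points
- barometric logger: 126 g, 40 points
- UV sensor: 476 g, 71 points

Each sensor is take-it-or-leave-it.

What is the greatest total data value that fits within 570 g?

146

By data value per g: radiometer 0.32, barometric logger 0.32, soil-moisture probe 0.28, acoustic recorder 0.24 lead.
Taking the top-ratio sensors first gives radiometer + acoustic recorder + barometric logger for 140 (487 g).
The 308 g tied up in acoustic recorder and barometric logger is better spent on soil-moisture probe — total rises to 146 (498 g).
Every other selection either busts 570 g or fails to beat 146.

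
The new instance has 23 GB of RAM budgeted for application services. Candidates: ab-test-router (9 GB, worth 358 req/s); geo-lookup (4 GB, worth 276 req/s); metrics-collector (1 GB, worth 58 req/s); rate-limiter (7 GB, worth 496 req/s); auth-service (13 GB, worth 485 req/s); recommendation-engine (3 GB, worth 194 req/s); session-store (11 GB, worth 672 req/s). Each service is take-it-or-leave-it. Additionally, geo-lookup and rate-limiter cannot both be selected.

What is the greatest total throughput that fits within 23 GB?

1420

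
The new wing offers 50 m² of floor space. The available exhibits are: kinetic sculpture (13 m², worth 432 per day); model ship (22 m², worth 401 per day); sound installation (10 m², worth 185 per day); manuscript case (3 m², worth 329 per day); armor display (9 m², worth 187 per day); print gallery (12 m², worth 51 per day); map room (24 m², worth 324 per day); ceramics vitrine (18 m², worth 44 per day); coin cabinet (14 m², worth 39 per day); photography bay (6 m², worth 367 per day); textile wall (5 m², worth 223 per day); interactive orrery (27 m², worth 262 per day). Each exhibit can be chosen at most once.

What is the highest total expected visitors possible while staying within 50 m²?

Ranking by ratio (expected visitors/m²): manuscript case 109.67, photography bay 61.17, textile wall 44.60, kinetic sculpture 33.23.
A density-first pass picks kinetic sculpture + sound installation + manuscript case + armor display + photography bay + textile wall — 1723 at 46 m².
Replace sound installation and armor display with model ship: the trade gains 29 net, giving 1752 at 49 m².

1752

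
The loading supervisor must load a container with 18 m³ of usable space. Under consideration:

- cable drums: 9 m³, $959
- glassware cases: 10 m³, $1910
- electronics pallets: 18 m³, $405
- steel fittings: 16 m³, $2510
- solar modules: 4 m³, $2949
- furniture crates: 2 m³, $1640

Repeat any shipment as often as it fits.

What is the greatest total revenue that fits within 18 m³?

Ranking by ratio (revenue/m³): furniture crates 820.00, solar modules 737.25, glassware cases 191.00, steel fittings 156.88.
Best packing: 9×furniture crates — 18 m³, 14760 total.
That's the maximum — no swap from here does better than 14760.

14760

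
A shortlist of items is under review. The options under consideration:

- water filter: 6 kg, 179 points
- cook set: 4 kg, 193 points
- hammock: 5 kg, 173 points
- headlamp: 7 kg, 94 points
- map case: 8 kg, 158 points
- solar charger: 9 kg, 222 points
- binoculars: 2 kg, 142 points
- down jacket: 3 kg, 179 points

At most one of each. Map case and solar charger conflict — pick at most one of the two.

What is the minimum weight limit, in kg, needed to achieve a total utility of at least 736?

18

Need the lightest bundle worth ≥ 736.
cook set + solar charger + binoculars + down jacket: 736 utility at 18 kg.
Below 18 kg the best achievable stays under 736.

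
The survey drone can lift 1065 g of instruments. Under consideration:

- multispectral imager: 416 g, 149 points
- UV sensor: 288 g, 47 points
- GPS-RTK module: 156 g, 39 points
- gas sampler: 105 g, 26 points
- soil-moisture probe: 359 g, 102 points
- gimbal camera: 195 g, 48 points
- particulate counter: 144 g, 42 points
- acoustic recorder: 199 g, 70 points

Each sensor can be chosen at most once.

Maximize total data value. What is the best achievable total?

Taking the top-ratio sensors first gives multispectral imager + GPS-RTK module + gas sampler + particulate counter + acoustic recorder for 326 (1020 g).
Replace GPS-RTK module with gimbal camera: the trade gains 9 net, giving 335 at 1059 g.
Next best is multispectral imager + GPS-RTK module + gas sampler + particulate counter + acoustic recorder at 326 (1020 g) — short by 9.

335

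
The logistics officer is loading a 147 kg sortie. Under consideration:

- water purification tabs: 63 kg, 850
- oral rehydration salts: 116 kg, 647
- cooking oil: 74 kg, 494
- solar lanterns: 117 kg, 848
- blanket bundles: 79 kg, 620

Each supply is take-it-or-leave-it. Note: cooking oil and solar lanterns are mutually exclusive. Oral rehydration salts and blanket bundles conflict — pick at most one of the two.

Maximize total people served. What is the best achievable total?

Best packing: water purification tabs + blanket bundles — 142 kg, 1470 total.

1470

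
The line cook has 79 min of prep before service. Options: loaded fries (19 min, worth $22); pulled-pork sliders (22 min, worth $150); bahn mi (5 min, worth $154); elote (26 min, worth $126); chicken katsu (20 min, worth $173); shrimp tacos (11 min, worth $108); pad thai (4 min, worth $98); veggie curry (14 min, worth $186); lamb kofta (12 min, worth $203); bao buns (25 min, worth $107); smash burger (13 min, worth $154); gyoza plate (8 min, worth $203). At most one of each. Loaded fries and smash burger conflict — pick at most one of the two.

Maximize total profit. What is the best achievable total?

1171

Filling by ratio: bahn mi + shrimp tacos + pad thai + veggie curry + lamb kofta + smash burger + gyoza plate for 1106, with 12 min left unused.
Dropping shrimp tacos frees 11 min; slotting in chicken katsu (20 min) lifts the total to 1171 at 76 min.
That's the maximum — no feasible swap from here does better than 1171.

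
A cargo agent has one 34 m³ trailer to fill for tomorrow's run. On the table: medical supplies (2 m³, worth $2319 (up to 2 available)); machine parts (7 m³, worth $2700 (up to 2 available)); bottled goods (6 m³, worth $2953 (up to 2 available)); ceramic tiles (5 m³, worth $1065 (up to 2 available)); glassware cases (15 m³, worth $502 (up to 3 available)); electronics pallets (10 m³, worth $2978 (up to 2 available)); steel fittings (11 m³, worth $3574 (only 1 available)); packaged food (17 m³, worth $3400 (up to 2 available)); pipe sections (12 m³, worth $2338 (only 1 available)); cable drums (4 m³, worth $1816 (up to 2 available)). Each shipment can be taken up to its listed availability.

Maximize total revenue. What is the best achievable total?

17760

Filling by ratio: 2×medical supplies + machine parts + 2×bottled goods + 2×cable drums for 16876, with 3 m³ left unused.
Dropping cable drums frees 4 m³; slotting in machine parts (7 m³) lifts the total to 17760 at 34 m³.
No other feasible combination exceeds 17760.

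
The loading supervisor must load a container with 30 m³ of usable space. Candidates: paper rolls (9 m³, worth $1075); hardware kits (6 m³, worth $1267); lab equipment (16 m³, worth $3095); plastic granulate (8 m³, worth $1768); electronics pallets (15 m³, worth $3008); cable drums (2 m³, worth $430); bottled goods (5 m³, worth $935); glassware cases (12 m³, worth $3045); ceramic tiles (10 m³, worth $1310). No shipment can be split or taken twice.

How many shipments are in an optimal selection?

3

Optimal total is 6570.
For example lab equipment + cable drums + glassware cases achieves it, using 30 m³.
Every optimal selection uses 3 shipments.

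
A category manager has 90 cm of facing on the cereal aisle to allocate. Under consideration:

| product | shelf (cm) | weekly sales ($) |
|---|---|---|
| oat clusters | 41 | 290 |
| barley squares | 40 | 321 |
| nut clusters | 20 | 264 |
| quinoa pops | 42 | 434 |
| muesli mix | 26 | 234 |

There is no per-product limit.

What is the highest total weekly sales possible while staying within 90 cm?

The ratio ordering already packs tightly: 4×nut clusters, 80 cm, 1056.
Nothing else within 90 cm beats 1056.

1056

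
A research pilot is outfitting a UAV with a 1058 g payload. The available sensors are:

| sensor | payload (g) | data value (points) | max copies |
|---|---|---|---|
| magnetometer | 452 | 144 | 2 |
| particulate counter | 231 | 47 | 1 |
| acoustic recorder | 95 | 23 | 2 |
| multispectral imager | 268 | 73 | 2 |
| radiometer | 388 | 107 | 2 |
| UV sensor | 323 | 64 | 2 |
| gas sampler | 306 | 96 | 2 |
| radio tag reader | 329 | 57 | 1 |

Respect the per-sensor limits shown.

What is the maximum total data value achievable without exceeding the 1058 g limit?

Greedy by ratio would take 2×magnetometer + acoustic recorder: 999 g used, total 311.
Dropping magnetometer and acoustic recorder frees 547 g; slotting in multispectral imager + gas sampler (574 g) lifts the total to 313 at 1026 g.

313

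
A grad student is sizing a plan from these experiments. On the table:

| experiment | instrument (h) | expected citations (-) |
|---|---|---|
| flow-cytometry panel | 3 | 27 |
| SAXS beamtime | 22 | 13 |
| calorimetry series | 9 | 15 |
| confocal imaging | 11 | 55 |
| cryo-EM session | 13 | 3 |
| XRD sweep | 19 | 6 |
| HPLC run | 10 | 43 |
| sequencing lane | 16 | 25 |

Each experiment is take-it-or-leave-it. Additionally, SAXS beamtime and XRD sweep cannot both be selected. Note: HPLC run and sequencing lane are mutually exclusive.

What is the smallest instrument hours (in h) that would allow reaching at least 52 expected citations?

11

Look for the lowest-instrument combination reaching 52.
confocal imaging reaches 55 using 11 h.
Below 11 h the best achievable stays under 52.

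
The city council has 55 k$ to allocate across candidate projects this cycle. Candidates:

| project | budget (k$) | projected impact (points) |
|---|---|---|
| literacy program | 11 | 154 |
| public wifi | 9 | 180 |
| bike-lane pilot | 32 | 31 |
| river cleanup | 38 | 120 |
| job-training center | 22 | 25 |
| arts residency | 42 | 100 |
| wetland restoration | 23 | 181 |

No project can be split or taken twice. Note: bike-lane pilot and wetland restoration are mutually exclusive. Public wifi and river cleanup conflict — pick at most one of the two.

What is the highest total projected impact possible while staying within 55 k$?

Literacy program + public wifi + wetland restoration uses 43 of the 55 k$ and totals 515.

515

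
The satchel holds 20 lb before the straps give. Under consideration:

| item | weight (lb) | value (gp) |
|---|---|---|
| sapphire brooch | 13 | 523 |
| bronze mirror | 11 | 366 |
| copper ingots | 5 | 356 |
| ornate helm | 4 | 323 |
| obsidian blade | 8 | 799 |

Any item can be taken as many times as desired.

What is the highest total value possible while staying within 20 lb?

Best packing: ornate helm + 2×obsidian blade — 20 lb, 1921 total.
No other feasible combination exceeds 1921.

1921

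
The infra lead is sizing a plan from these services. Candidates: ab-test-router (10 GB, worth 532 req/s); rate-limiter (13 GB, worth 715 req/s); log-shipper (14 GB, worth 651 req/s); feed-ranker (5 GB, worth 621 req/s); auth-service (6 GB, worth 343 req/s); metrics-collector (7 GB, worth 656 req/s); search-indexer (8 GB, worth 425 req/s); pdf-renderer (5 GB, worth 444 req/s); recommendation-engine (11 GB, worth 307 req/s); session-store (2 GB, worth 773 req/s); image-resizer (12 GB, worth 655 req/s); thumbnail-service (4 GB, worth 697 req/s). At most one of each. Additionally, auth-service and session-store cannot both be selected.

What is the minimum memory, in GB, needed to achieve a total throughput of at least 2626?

18

Minimise GB subject to total throughput ≥ 2626.
Taking feed-ranker + metrics-collector + session-store + thumbnail-service gives 2747 (≥ 2626) for 18 GB.
No combination under 18 GB hits 2626.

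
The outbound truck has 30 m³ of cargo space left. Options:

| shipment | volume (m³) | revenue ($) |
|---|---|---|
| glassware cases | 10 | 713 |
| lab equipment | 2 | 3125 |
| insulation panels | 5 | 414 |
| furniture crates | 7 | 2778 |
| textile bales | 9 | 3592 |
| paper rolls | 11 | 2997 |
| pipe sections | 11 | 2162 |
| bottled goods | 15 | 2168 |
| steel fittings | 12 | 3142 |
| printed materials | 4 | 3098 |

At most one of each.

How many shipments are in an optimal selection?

Optimal total is 13007.
lab equipment + insulation panels + furniture crates + textile bales + printed materials hits 13007 at 27 m³.
Any selection reaching 13007 contains exactly 5 shipments.

5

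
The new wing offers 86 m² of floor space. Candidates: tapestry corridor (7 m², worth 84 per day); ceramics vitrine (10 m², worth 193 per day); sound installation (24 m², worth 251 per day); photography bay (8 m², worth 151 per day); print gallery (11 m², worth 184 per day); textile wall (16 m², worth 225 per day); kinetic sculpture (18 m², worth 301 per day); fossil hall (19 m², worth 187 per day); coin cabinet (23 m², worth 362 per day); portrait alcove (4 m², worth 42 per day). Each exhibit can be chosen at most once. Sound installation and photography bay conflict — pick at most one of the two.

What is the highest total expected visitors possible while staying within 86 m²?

1416

Best packing: ceramics vitrine + photography bay + print gallery + textile wall + kinetic sculpture + coin cabinet — 86 m², 1416 total.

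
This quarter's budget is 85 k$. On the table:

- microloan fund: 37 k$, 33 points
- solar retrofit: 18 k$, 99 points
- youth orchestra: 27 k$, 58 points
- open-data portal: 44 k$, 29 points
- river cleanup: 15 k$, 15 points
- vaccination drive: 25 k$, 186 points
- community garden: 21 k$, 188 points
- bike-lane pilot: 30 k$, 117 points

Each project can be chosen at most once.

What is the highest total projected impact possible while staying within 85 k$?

491

Ranking by ratio (projected impact/k$): community garden 8.95, vaccination drive 7.44, solar retrofit 5.50.
Taking the top-ratio projects first gives solar retrofit + river cleanup + vaccination drive + community garden for 488 (79 k$).
Replace solar retrofit and river cleanup with bike-lane pilot: the trade gains 3 net, giving 491 at 76 k$.
The spare 9 k$ is too small for any remaining project, and no exchange beats 491.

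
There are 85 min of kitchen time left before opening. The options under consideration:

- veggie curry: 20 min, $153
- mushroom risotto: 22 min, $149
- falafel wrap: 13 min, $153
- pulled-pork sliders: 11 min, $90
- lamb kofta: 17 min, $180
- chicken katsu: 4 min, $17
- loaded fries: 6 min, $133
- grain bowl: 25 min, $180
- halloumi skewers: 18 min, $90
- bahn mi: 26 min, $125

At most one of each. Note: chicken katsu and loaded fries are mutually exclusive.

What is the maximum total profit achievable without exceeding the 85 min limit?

Taking veggie curry + falafel wrap + lamb kofta + loaded fries + grain bowl: 81 min used, 799 in profit.
No other feasible combination exceeds 799.

799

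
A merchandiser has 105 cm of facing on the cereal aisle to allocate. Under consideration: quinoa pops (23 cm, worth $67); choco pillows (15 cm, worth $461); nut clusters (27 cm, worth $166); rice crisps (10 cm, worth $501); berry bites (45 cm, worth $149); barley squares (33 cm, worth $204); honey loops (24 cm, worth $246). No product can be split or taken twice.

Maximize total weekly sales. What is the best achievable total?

Quinoa pops + choco pillows + rice crisps + barley squares + honey loops uses 105 of the 105 cm and totals 1479.

1479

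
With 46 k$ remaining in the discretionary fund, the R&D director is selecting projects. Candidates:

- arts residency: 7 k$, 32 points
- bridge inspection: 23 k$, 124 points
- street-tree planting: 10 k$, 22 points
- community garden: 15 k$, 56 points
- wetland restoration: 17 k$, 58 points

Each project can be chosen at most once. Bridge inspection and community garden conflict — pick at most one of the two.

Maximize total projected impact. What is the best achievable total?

182

Density check — bridge inspection 5.39, arts residency 4.57, community garden 3.73 are the best per k$.
Bridge inspection + wetland restoration uses 40 of the 46 k$ and totals 182.
The closest alternative, arts residency + bridge inspection + street-tree planting, reaches only 178.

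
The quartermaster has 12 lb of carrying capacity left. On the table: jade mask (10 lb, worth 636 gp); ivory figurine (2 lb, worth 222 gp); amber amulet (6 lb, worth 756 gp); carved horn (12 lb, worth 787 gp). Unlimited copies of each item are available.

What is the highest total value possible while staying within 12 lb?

Best packing: 2×amber amulet — 12 lb, 1512 total.
Nothing else within 12 lb beats 1512.

1512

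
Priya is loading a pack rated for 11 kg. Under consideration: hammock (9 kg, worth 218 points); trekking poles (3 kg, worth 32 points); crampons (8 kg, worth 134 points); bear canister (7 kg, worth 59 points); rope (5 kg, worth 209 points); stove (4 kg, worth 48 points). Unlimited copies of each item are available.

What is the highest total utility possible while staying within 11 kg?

418

Density check — rope 41.80, hammock 24.22, crampons 16.75, stove 12.00 are the best per kg.
The ratio ordering already packs tightly: 2×rope, 10 kg, 418.
That's the maximum — no swap from here does better than 418.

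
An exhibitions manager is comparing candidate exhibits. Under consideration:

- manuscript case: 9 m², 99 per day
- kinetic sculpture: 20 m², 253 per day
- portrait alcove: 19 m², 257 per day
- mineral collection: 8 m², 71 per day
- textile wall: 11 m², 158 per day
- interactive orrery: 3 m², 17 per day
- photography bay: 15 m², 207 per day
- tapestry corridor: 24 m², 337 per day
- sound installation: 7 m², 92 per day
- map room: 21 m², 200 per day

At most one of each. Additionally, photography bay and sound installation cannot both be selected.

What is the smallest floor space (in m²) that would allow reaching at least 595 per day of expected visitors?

45

Need the lightest bundle worth ≥ 595.
Taking portrait alcove + textile wall + photography bay gives 622 (≥ 595) for 45 m².
Below 45 m² the best achievable stays under 595.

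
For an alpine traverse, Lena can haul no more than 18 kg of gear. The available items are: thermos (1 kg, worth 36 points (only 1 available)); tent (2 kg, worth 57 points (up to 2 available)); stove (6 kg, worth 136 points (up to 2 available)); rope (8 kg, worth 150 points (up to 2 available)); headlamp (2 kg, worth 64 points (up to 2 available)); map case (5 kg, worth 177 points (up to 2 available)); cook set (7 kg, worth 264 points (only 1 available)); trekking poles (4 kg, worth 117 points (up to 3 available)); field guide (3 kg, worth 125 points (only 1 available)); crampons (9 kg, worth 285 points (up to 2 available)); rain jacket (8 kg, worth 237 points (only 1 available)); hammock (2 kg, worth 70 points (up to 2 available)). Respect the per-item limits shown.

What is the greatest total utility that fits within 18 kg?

Ranking by ratio (utility/kg): field guide 41.67, cook set 37.71, thermos 36.00, map case 35.40.
Best packing: thermos + map case + cook set + field guide + hammock — 18 kg, 672 total.
Every other selection either busts 18 kg or exceeds an availability limit or fails to beat 672.

672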